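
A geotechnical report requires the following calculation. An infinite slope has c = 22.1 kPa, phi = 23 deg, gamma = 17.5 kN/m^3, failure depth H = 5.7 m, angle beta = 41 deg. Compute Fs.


Using Fs = c / (gamma*H*sin(beta)*cos(beta)) + tan(phi)/tan(beta)
Cohesion contribution = 22.1 / (17.5*5.7*sin(41)*cos(41))
Cohesion contribution = 0.447462
Friction contribution = tan(23)/tan(41) = 0.488302
Fs = 0.447462 + 0.488302
Fs = 0.936


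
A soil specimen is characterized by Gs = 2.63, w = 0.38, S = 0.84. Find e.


Using the relation e = Gs * w / S
e = 2.63 * 0.38 / 0.84
e = 1.1898


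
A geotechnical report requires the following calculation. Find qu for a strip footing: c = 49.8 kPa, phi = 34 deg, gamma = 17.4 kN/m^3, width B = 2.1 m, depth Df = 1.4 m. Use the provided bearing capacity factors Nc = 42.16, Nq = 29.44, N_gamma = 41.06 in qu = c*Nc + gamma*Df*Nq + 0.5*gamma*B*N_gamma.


Compute qu = c*Nc + gamma*Df*Nq + 0.5*gamma*B*N_gamma
Term 1: 49.8 * 42.16 = 2099.568
Term 2: 17.4 * 1.4 * 29.44 = 717.1584
Term 3: 0.5 * 17.4 * 2.1 * 41.06 = 750.1662
qu = 2099.568 + 717.1584 + 750.1662
qu = 3566.89 kPa


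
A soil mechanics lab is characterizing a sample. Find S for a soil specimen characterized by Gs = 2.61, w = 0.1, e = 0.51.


Using S = Gs * w / e
S = 2.61 * 0.1 / 0.51
S = 0.5118


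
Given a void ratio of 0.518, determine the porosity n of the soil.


Result: 0.3412

Derivation:
Using the relation n = e / (1 + e)
n = 0.518 / (1 + 0.518)
n = 0.518 / 1.518
n = 0.3412


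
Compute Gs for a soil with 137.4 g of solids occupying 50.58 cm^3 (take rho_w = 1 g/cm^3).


Using Gs = m_s / (V_s * rho_w)
Since rho_w = 1 g/cm^3:
Gs = 137.4 / 50.58
Gs = 2.716


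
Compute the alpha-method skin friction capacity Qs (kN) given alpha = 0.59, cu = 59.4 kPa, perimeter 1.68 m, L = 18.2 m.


Result: 1071.57 kN

Derivation:
Using Qs = alpha * cu * perimeter * L
Qs = 0.59 * 59.4 * 1.68 * 18.2
Qs = 1071.57 kN


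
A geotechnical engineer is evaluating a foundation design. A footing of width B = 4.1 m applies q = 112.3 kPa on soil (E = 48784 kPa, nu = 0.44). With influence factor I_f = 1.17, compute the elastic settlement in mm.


Using Se = q * B * (1 - nu^2) * I_f / E
1 - nu^2 = 1 - 0.44^2 = 0.8064
Se = 112.3 * 4.1 * 0.8064 * 1.17 / 48784
Se = 0.008905 m
Convert to mm: Se = 0.008905 * 1000 = 8.905 mm


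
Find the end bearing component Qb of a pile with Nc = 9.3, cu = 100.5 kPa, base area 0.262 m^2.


Result: 244.88 kN

Derivation:
Using Qb = Nc * cu * Ab
Qb = 9.3 * 100.5 * 0.262
Qb = 244.88 kN


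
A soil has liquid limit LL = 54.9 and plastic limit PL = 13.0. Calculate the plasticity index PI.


Using PI = LL - PL
PI = 54.9 - 13.0
PI = 41.9


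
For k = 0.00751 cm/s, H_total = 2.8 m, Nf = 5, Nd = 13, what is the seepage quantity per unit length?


Convert k to m/s for unit consistency with H:
k = 0.00751 cm/s = 0.00751 / 100 m/s = 7.51e-05 m/s
Using q = k * H * Nf / Nd
Nf / Nd = 5 / 13 = 0.3846
q = 7.51e-05 * 2.8 * 0.3846
q = 8.088e-05 m^3/s per m


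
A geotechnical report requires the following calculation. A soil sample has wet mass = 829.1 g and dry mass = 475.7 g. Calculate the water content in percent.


Using w = (m_wet - m_dry) / m_dry * 100
m_wet - m_dry = 829.1 - 475.7 = 353.4 g
w = 353.4 / 475.7 * 100
w = 74.29 %


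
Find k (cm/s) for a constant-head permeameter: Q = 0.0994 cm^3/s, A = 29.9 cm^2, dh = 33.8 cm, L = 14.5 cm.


Compute hydraulic gradient:
i = dh / L = 33.8 / 14.5 = 2.33103
Then apply Darcy's law:
k = Q / (A * i)
k = 0.0994 / (29.9 * 2.33103)
k = 0.0994 / 69.6979
k = 0.001426 cm/s


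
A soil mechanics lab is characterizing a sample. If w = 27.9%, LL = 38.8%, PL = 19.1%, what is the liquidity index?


Result: 0.447

Derivation:
First compute the plasticity index:
PI = LL - PL = 38.8 - 19.1 = 19.7
Then compute the liquidity index:
LI = (w - PL) / PI
LI = (27.9 - 19.1) / 19.7
LI = 0.447


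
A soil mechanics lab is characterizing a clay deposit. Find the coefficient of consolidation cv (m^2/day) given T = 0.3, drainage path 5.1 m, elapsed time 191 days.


Using cv = T * H_dr^2 / t
H_dr^2 = 5.1^2 = 26.01
cv = 0.3 * 26.01 / 191
cv = 0.04085 m^2/day


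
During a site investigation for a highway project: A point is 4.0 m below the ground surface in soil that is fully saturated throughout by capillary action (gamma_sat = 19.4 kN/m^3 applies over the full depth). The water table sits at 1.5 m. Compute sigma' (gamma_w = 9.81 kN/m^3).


Total stress = gamma_sat * depth
sigma = 19.4 * 4.0 = 77.6 kPa
Pore water pressure u = gamma_w * (depth - d_wt)
u = 9.81 * (4.0 - 1.5) = 24.525 kPa
Effective stress = sigma - u
sigma' = 77.6 - 24.525 = 53.08 kPa


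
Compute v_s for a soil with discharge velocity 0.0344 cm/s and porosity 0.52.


Result: 0.06615 cm/s

Derivation:
Using v_s = v_d / n
v_s = 0.0344 / 0.52
v_s = 0.06615 cm/s


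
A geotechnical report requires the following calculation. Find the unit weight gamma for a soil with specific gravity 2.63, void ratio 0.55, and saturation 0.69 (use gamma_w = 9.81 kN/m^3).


Result: 19.047 kN/m^3

Derivation:
Using gamma = gamma_w * (Gs + S*e) / (1 + e)
Numerator: Gs + S*e = 2.63 + 0.69*0.55 = 3.0095
Denominator: 1 + e = 1 + 0.55 = 1.55
gamma = 9.81 * 3.0095 / 1.55
gamma = 19.047 kN/m^3


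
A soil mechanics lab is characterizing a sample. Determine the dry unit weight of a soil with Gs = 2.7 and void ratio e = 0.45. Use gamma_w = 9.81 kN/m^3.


Using gamma_d = Gs * gamma_w / (1 + e)
gamma_d = 2.7 * 9.81 / (1 + 0.45)
gamma_d = 2.7 * 9.81 / 1.45
gamma_d = 18.267 kN/m^3


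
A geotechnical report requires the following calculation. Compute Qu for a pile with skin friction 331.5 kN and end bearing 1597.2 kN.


Using Qu = Qf + Qb
Qu = 331.5 + 1597.2
Qu = 1928.7 kN


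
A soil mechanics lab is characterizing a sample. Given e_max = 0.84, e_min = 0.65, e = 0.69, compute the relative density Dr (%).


Result: 78.95 %

Derivation:
Using Dr = (e_max - e) / (e_max - e_min) * 100
e_max - e = 0.84 - 0.69 = 0.15
e_max - e_min = 0.84 - 0.65 = 0.19
Dr = 0.15 / 0.19 * 100
Dr = 78.95 %


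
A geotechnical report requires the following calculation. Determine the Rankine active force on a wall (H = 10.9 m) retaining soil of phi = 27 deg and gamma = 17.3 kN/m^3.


Compute active earth pressure coefficient:
Ka = tan^2(45 - phi/2) = tan^2(31.5) = 0.375525
Compute active force:
Pa = 0.5 * Ka * gamma * H^2
Pa = 0.5 * 0.375525 * 17.3 * 10.9^2
Pa = 385.93 kN/m


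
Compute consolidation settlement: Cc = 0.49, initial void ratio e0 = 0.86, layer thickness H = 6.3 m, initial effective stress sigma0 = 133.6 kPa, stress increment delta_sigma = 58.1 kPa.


Result: 0.2603 m

Derivation:
Using Sc = Cc * H / (1 + e0) * log10((sigma0 + delta_sigma) / sigma0)
Stress ratio = (133.6 + 58.1) / 133.6 = 1.43488
log10(1.43488) = 0.156816
Cc * H / (1 + e0) = 0.49 * 6.3 / (1 + 0.86) = 1.65968
Sc = 1.65968 * 0.156816
Sc = 0.2603 m


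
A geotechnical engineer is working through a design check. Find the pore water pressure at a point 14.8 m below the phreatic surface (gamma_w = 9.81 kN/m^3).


Using u = gamma_w * h_w
u = 9.81 * 14.8
u = 145.19 kPa


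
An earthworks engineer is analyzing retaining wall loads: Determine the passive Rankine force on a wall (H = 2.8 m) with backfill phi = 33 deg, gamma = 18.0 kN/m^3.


Result: 239.35 kN/m

Derivation:
Compute passive earth pressure coefficient:
Kp = tan^2(45 + phi/2) = tan^2(61.5) = 3.39212
Compute passive force:
Pp = 0.5 * Kp * gamma * H^2
Pp = 0.5 * 3.39212 * 18.0 * 2.8^2
Pp = 239.35 kN/m


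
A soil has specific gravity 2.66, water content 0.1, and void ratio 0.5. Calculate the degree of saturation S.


Result: 0.532

Derivation:
Using S = Gs * w / e
S = 2.66 * 0.1 / 0.5
S = 0.532


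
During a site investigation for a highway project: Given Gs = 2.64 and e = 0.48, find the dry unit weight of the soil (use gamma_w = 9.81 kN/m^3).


Result: 17.499 kN/m^3

Derivation:
Using gamma_d = Gs * gamma_w / (1 + e)
gamma_d = 2.64 * 9.81 / (1 + 0.48)
gamma_d = 2.64 * 9.81 / 1.48
gamma_d = 17.499 kN/m^3


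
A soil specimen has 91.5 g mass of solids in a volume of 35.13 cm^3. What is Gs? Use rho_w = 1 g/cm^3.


Using Gs = m_s / (V_s * rho_w)
Since rho_w = 1 g/cm^3:
Gs = 91.5 / 35.13
Gs = 2.605


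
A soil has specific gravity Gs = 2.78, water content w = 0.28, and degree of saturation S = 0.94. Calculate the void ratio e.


Using the relation e = Gs * w / S
e = 2.78 * 0.28 / 0.94
e = 0.8281


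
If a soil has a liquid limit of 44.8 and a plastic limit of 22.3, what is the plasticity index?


Using PI = LL - PL
PI = 44.8 - 22.3
PI = 22.5


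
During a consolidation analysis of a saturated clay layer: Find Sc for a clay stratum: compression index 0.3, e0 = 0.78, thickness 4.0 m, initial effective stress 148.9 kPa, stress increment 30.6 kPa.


Using Sc = Cc * H / (1 + e0) * log10((sigma0 + delta_sigma) / sigma0)
Stress ratio = (148.9 + 30.6) / 148.9 = 1.20551
log10(1.20551) = 0.0811698
Cc * H / (1 + e0) = 0.3 * 4.0 / (1 + 0.78) = 0.674157
Sc = 0.674157 * 0.0811698
Sc = 0.0547 m


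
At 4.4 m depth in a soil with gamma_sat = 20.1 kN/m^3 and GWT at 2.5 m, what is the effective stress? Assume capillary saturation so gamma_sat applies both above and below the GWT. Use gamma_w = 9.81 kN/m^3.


Result: 69.8 kPa

Derivation:
Total stress = gamma_sat * depth
sigma = 20.1 * 4.4 = 88.44 kPa
Pore water pressure u = gamma_w * (depth - d_wt)
u = 9.81 * (4.4 - 2.5) = 18.639 kPa
Effective stress = sigma - u
sigma' = 88.44 - 18.639 = 69.8 kPa


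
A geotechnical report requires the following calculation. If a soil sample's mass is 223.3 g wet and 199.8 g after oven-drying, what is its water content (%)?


Using w = (m_wet - m_dry) / m_dry * 100
m_wet - m_dry = 223.3 - 199.8 = 23.5 g
w = 23.5 / 199.8 * 100
w = 11.76 %


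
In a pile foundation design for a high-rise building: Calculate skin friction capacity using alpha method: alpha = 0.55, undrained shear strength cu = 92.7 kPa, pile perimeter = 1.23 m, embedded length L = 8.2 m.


Using Qs = alpha * cu * perimeter * L
Qs = 0.55 * 92.7 * 1.23 * 8.2
Qs = 514.23 kN


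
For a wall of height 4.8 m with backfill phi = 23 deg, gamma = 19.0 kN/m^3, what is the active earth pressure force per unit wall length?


Compute active earth pressure coefficient:
Ka = tan^2(45 - phi/2) = tan^2(33.5) = 0.438092
Compute active force:
Pa = 0.5 * Ka * gamma * H^2
Pa = 0.5 * 0.438092 * 19.0 * 4.8^2
Pa = 95.89 kN/m


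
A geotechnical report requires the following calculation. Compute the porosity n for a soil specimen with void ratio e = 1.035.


Result: 0.5086

Derivation:
Using the relation n = e / (1 + e)
n = 1.035 / (1 + 1.035)
n = 1.035 / 2.035
n = 0.5086


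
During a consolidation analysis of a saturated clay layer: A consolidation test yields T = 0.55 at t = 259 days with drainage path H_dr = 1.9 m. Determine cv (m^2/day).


Using cv = T * H_dr^2 / t
H_dr^2 = 1.9^2 = 3.61
cv = 0.55 * 3.61 / 259
cv = 0.00767 m^2/day


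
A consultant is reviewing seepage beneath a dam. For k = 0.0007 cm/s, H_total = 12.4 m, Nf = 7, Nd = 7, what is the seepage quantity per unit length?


Result: 8.68e-05 m^3/s per m

Derivation:
Convert k to m/s for unit consistency with H:
k = 0.0007 cm/s = 0.0007 / 100 m/s = 7e-06 m/s
Using q = k * H * Nf / Nd
Nf / Nd = 7 / 7 = 1.0
q = 7e-06 * 12.4 * 1.0
q = 8.68e-05 m^3/s per m


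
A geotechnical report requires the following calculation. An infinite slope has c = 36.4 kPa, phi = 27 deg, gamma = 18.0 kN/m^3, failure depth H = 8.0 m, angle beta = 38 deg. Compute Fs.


Using Fs = c / (gamma*H*sin(beta)*cos(beta)) + tan(phi)/tan(beta)
Cohesion contribution = 36.4 / (18.0*8.0*sin(38)*cos(38))
Cohesion contribution = 0.521032
Friction contribution = tan(27)/tan(38) = 0.652163
Fs = 0.521032 + 0.652163
Fs = 1.173


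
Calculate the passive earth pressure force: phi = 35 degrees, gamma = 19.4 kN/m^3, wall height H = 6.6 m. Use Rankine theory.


Compute passive earth pressure coefficient:
Kp = tan^2(45 + phi/2) = tan^2(62.5) = 3.690172
Compute passive force:
Pp = 0.5 * Kp * gamma * H^2
Pp = 0.5 * 3.690172 * 19.4 * 6.6^2
Pp = 1559.22 kN/m


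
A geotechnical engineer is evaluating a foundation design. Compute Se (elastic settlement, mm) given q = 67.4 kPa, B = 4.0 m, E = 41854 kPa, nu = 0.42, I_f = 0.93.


Using Se = q * B * (1 - nu^2) * I_f / E
1 - nu^2 = 1 - 0.42^2 = 0.8236
Se = 67.4 * 4.0 * 0.8236 * 0.93 / 41854
Se = 0.004934 m
Convert to mm: Se = 0.004934 * 1000 = 4.934 mm


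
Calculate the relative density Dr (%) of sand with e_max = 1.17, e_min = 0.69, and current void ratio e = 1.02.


Result: 31.25 %

Derivation:
Using Dr = (e_max - e) / (e_max - e_min) * 100
e_max - e = 1.17 - 1.02 = 0.15
e_max - e_min = 1.17 - 0.69 = 0.48
Dr = 0.15 / 0.48 * 100
Dr = 31.25 %


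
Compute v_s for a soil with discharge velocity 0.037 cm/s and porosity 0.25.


Using v_s = v_d / n
v_s = 0.037 / 0.25
v_s = 0.148 cm/s


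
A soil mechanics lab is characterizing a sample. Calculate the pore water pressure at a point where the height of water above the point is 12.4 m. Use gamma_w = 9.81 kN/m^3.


Result: 121.64 kPa

Derivation:
Using u = gamma_w * h_w
u = 9.81 * 12.4
u = 121.64 kPa


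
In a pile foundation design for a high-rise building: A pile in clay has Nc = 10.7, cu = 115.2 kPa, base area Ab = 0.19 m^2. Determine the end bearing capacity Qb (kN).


Using Qb = Nc * cu * Ab
Qb = 10.7 * 115.2 * 0.19
Qb = 234.2 kN


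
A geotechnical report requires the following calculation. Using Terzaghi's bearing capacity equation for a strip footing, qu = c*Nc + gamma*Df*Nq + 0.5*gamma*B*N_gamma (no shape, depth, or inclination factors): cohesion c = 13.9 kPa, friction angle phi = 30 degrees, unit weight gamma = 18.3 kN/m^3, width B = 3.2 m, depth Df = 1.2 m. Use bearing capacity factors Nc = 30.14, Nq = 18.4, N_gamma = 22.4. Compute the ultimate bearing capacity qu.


Compute qu = c*Nc + gamma*Df*Nq + 0.5*gamma*B*N_gamma
Term 1: 13.9 * 30.14 = 418.946
Term 2: 18.3 * 1.2 * 18.4 = 404.064
Term 3: 0.5 * 18.3 * 3.2 * 22.4 = 655.872
qu = 418.946 + 404.064 + 655.872
qu = 1478.88 kPa


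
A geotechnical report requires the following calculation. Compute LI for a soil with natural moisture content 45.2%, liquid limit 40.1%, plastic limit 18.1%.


Result: 1.232

Derivation:
First compute the plasticity index:
PI = LL - PL = 40.1 - 18.1 = 22.0
Then compute the liquidity index:
LI = (w - PL) / PI
LI = (45.2 - 18.1) / 22.0
LI = 1.232


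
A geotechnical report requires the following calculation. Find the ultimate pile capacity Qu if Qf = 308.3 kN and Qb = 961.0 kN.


Using Qu = Qf + Qb
Qu = 308.3 + 961.0
Qu = 1269.3 kN


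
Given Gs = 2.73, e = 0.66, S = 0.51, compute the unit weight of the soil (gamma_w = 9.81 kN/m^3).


Using gamma = gamma_w * (Gs + S*e) / (1 + e)
Numerator: Gs + S*e = 2.73 + 0.51*0.66 = 3.0666
Denominator: 1 + e = 1 + 0.66 = 1.66
gamma = 9.81 * 3.0666 / 1.66
gamma = 18.122 kN/m^3


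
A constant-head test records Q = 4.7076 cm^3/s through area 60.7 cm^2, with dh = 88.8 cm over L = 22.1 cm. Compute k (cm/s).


Compute hydraulic gradient:
i = dh / L = 88.8 / 22.1 = 4.0181
Then apply Darcy's law:
k = Q / (A * i)
k = 4.7076 / (60.7 * 4.0181)
k = 4.7076 / 243.899
k = 0.019301 cm/s


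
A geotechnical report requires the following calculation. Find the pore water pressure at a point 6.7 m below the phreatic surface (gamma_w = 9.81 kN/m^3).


Using u = gamma_w * h_w
u = 9.81 * 6.7
u = 65.73 kPa


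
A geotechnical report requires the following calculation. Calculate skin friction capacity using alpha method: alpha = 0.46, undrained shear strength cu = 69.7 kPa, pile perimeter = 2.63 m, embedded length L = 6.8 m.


Using Qs = alpha * cu * perimeter * L
Qs = 0.46 * 69.7 * 2.63 * 6.8
Qs = 573.4 kN


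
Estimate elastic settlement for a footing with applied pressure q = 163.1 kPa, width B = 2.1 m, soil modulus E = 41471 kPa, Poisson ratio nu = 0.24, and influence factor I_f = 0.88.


Using Se = q * B * (1 - nu^2) * I_f / E
1 - nu^2 = 1 - 0.24^2 = 0.9424
Se = 163.1 * 2.1 * 0.9424 * 0.88 / 41471
Se = 0.006849 m
Convert to mm: Se = 0.006849 * 1000 = 6.849 mm


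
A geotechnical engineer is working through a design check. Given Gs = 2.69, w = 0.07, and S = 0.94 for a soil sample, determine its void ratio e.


Using the relation e = Gs * w / S
e = 2.69 * 0.07 / 0.94
e = 0.2003


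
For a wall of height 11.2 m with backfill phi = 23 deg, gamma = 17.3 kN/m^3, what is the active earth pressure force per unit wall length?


Compute active earth pressure coefficient:
Ka = tan^2(45 - phi/2) = tan^2(33.5) = 0.438092
Compute active force:
Pa = 0.5 * Ka * gamma * H^2
Pa = 0.5 * 0.438092 * 17.3 * 11.2^2
Pa = 475.35 kN/m


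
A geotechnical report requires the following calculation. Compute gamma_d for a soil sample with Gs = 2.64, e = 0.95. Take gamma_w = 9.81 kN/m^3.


Using gamma_d = Gs * gamma_w / (1 + e)
gamma_d = 2.64 * 9.81 / (1 + 0.95)
gamma_d = 2.64 * 9.81 / 1.95
gamma_d = 13.281 kN/m^3


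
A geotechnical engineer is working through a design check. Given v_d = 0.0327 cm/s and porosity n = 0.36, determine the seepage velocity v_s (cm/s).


Using v_s = v_d / n
v_s = 0.0327 / 0.36
v_s = 0.09083 cm/s


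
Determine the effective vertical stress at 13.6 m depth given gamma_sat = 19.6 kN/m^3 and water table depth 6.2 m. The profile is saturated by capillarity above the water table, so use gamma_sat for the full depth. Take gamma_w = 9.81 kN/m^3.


Total stress = gamma_sat * depth
sigma = 19.6 * 13.6 = 266.56 kPa
Pore water pressure u = gamma_w * (depth - d_wt)
u = 9.81 * (13.6 - 6.2) = 72.594 kPa
Effective stress = sigma - u
sigma' = 266.56 - 72.594 = 193.97 kPa


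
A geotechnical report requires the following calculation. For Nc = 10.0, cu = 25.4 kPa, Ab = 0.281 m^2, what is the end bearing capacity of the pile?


Using Qb = Nc * cu * Ab
Qb = 10.0 * 25.4 * 0.281
Qb = 71.37 kN


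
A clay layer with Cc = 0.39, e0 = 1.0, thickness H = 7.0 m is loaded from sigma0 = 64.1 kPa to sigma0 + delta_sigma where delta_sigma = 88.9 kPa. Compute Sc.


Using Sc = Cc * H / (1 + e0) * log10((sigma0 + delta_sigma) / sigma0)
Stress ratio = (64.1 + 88.9) / 64.1 = 2.3869
log10(2.3869) = 0.377833
Cc * H / (1 + e0) = 0.39 * 7.0 / (1 + 1.0) = 1.365
Sc = 1.365 * 0.377833
Sc = 0.5157 m


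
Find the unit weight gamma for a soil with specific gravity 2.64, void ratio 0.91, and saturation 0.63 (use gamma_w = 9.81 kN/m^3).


Using gamma = gamma_w * (Gs + S*e) / (1 + e)
Numerator: Gs + S*e = 2.64 + 0.63*0.91 = 3.2133
Denominator: 1 + e = 1 + 0.91 = 1.91
gamma = 9.81 * 3.2133 / 1.91
gamma = 16.504 kN/m^3


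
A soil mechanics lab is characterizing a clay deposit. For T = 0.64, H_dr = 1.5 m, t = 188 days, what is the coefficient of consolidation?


Result: 0.00766 m^2/day

Derivation:
Using cv = T * H_dr^2 / t
H_dr^2 = 1.5^2 = 2.25
cv = 0.64 * 2.25 / 188
cv = 0.00766 m^2/day


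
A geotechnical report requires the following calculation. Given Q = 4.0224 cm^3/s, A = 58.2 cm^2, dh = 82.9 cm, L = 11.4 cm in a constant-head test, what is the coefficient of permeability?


Result: 0.009504 cm/s

Derivation:
Compute hydraulic gradient:
i = dh / L = 82.9 / 11.4 = 7.27193
Then apply Darcy's law:
k = Q / (A * i)
k = 4.0224 / (58.2 * 7.27193)
k = 4.0224 / 423.226
k = 0.009504 cm/s


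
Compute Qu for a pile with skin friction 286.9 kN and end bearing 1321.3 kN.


Result: 1608.2 kN

Derivation:
Using Qu = Qf + Qb
Qu = 286.9 + 1321.3
Qu = 1608.2 kN


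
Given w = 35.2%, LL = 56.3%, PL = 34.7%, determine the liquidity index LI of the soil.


First compute the plasticity index:
PI = LL - PL = 56.3 - 34.7 = 21.6
Then compute the liquidity index:
LI = (w - PL) / PI
LI = (35.2 - 34.7) / 21.6
LI = 0.023


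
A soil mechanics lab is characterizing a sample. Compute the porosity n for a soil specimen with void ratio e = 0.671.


Using the relation n = e / (1 + e)
n = 0.671 / (1 + 0.671)
n = 0.671 / 1.671
n = 0.4016


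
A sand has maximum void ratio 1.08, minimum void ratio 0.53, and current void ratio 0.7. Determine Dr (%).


Using Dr = (e_max - e) / (e_max - e_min) * 100
e_max - e = 1.08 - 0.7 = 0.38
e_max - e_min = 1.08 - 0.53 = 0.55
Dr = 0.38 / 0.55 * 100
Dr = 69.09 %


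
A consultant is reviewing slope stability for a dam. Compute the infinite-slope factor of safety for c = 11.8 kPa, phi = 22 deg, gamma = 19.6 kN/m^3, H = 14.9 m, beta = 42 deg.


Using Fs = c / (gamma*H*sin(beta)*cos(beta)) + tan(phi)/tan(beta)
Cohesion contribution = 11.8 / (19.6*14.9*sin(42)*cos(42))
Cohesion contribution = 0.081256
Friction contribution = tan(22)/tan(42) = 0.448717
Fs = 0.081256 + 0.448717
Fs = 0.53


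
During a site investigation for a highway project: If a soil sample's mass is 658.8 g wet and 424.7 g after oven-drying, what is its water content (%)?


Using w = (m_wet - m_dry) / m_dry * 100
m_wet - m_dry = 658.8 - 424.7 = 234.1 g
w = 234.1 / 424.7 * 100
w = 55.12 %


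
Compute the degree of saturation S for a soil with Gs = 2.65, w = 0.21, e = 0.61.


Result: 0.9123

Derivation:
Using S = Gs * w / e
S = 2.65 * 0.21 / 0.61
S = 0.9123


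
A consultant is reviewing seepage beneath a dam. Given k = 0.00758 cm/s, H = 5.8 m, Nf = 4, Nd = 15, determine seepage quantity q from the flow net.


Result: 0.0001172 m^3/s per m

Derivation:
Convert k to m/s for unit consistency with H:
k = 0.00758 cm/s = 0.00758 / 100 m/s = 7.58e-05 m/s
Using q = k * H * Nf / Nd
Nf / Nd = 4 / 15 = 0.2667
q = 7.58e-05 * 5.8 * 0.2667
q = 0.0001172 m^3/s per m


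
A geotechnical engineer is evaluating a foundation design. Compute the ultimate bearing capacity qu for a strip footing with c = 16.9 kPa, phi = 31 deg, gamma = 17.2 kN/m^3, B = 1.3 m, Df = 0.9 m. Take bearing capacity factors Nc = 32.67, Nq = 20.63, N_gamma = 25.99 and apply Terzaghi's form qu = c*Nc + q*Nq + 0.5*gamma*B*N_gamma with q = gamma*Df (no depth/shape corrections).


Compute qu = c*Nc + gamma*Df*Nq + 0.5*gamma*B*N_gamma
Term 1: 16.9 * 32.67 = 552.123
Term 2: 17.2 * 0.9 * 20.63 = 319.3524
Term 3: 0.5 * 17.2 * 1.3 * 25.99 = 290.5682
qu = 552.123 + 319.3524 + 290.5682
qu = 1162.04 kPa


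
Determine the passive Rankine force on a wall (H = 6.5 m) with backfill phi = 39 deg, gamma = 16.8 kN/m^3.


Compute passive earth pressure coefficient:
Kp = tan^2(45 + phi/2) = tan^2(64.5) = 4.395495
Compute passive force:
Pp = 0.5 * Kp * gamma * H^2
Pp = 0.5 * 4.395495 * 16.8 * 6.5^2
Pp = 1559.96 kN/m


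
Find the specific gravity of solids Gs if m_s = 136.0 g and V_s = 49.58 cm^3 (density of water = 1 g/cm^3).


Using Gs = m_s / (V_s * rho_w)
Since rho_w = 1 g/cm^3:
Gs = 136.0 / 49.58
Gs = 2.743


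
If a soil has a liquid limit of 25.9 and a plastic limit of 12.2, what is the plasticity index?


Using PI = LL - PL
PI = 25.9 - 12.2
PI = 13.7


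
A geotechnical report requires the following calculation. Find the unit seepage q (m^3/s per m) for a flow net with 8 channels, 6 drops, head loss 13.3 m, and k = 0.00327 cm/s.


Convert k to m/s for unit consistency with H:
k = 0.00327 cm/s = 0.00327 / 100 m/s = 3.27e-05 m/s
Using q = k * H * Nf / Nd
Nf / Nd = 8 / 6 = 1.3333
q = 3.27e-05 * 13.3 * 1.3333
q = 0.0005799 m^3/s per m


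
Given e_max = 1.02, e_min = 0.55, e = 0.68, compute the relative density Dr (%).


Using Dr = (e_max - e) / (e_max - e_min) * 100
e_max - e = 1.02 - 0.68 = 0.34
e_max - e_min = 1.02 - 0.55 = 0.47
Dr = 0.34 / 0.47 * 100
Dr = 72.34 %


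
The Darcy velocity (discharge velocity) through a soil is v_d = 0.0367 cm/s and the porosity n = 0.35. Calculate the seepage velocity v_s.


Result: 0.10486 cm/s

Derivation:
Using v_s = v_d / n
v_s = 0.0367 / 0.35
v_s = 0.10486 cm/s


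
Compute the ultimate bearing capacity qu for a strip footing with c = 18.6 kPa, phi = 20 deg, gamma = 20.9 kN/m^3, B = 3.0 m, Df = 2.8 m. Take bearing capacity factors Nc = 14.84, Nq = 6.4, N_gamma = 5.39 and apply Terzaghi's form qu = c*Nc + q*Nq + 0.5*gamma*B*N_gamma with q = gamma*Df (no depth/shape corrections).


Compute qu = c*Nc + gamma*Df*Nq + 0.5*gamma*B*N_gamma
Term 1: 18.6 * 14.84 = 276.024
Term 2: 20.9 * 2.8 * 6.4 = 374.528
Term 3: 0.5 * 20.9 * 3.0 * 5.39 = 168.9765
qu = 276.024 + 374.528 + 168.9765
qu = 819.53 kPa


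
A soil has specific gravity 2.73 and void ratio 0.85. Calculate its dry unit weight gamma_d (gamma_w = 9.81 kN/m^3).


Using gamma_d = Gs * gamma_w / (1 + e)
gamma_d = 2.73 * 9.81 / (1 + 0.85)
gamma_d = 2.73 * 9.81 / 1.85
gamma_d = 14.476 kN/m^3


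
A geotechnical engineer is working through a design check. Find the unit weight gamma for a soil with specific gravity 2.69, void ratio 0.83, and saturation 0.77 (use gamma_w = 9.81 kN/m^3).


Using gamma = gamma_w * (Gs + S*e) / (1 + e)
Numerator: Gs + S*e = 2.69 + 0.77*0.83 = 3.3291
Denominator: 1 + e = 1 + 0.83 = 1.83
gamma = 9.81 * 3.3291 / 1.83
gamma = 17.846 kN/m^3


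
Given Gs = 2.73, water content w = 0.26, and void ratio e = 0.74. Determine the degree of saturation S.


Using S = Gs * w / e
S = 2.73 * 0.26 / 0.74
S = 0.9592


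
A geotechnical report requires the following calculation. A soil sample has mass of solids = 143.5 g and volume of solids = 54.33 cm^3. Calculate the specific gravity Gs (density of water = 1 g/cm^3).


Using Gs = m_s / (V_s * rho_w)
Since rho_w = 1 g/cm^3:
Gs = 143.5 / 54.33
Gs = 2.641


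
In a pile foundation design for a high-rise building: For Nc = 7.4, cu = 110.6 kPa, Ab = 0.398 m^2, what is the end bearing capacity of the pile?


Result: 325.74 kN

Derivation:
Using Qb = Nc * cu * Ab
Qb = 7.4 * 110.6 * 0.398
Qb = 325.74 kN


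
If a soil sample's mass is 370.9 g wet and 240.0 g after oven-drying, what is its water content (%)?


Using w = (m_wet - m_dry) / m_dry * 100
m_wet - m_dry = 370.9 - 240.0 = 130.9 g
w = 130.9 / 240.0 * 100
w = 54.54 %


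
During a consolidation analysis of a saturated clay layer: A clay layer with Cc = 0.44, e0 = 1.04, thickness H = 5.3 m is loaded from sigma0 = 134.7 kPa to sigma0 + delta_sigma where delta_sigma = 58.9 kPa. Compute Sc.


Using Sc = Cc * H / (1 + e0) * log10((sigma0 + delta_sigma) / sigma0)
Stress ratio = (134.7 + 58.9) / 134.7 = 1.43727
log10(1.43727) = 0.157538
Cc * H / (1 + e0) = 0.44 * 5.3 / (1 + 1.04) = 1.14314
Sc = 1.14314 * 0.157538
Sc = 0.1801 m


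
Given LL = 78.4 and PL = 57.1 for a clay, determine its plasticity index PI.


Using PI = LL - PL
PI = 78.4 - 57.1
PI = 21.3


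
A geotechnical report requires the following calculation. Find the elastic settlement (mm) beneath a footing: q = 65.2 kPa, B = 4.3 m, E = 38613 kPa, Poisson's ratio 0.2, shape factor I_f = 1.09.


Using Se = q * B * (1 - nu^2) * I_f / E
1 - nu^2 = 1 - 0.2^2 = 0.96
Se = 65.2 * 4.3 * 0.96 * 1.09 / 38613
Se = 0.007598 m
Convert to mm: Se = 0.007598 * 1000 = 7.598 mm


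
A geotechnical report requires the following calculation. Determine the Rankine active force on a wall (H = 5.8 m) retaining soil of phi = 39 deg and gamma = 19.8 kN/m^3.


Result: 75.77 kN/m

Derivation:
Compute active earth pressure coefficient:
Ka = tan^2(45 - phi/2) = tan^2(25.5) = 0.227506
Compute active force:
Pa = 0.5 * Ka * gamma * H^2
Pa = 0.5 * 0.227506 * 19.8 * 5.8^2
Pa = 75.77 kN/m


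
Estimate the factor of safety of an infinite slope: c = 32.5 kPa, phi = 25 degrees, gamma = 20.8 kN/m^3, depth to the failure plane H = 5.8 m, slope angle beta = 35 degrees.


Using Fs = c / (gamma*H*sin(beta)*cos(beta)) + tan(phi)/tan(beta)
Cohesion contribution = 32.5 / (20.8*5.8*sin(35)*cos(35))
Cohesion contribution = 0.573372
Friction contribution = tan(25)/tan(35) = 0.665956
Fs = 0.573372 + 0.665956
Fs = 1.239


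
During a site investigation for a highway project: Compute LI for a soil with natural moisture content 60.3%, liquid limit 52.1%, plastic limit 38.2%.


First compute the plasticity index:
PI = LL - PL = 52.1 - 38.2 = 13.9
Then compute the liquidity index:
LI = (w - PL) / PI
LI = (60.3 - 38.2) / 13.9
LI = 1.59


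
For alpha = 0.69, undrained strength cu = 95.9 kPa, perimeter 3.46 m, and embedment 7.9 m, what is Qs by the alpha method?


Using Qs = alpha * cu * perimeter * L
Qs = 0.69 * 95.9 * 3.46 * 7.9
Qs = 1808.72 kN


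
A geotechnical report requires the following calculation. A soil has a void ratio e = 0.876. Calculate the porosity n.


Using the relation n = e / (1 + e)
n = 0.876 / (1 + 0.876)
n = 0.876 / 1.876
n = 0.467


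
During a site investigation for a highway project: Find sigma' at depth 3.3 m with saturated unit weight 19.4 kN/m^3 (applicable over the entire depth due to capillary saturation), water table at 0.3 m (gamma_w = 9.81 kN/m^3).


Result: 34.59 kPa

Derivation:
Total stress = gamma_sat * depth
sigma = 19.4 * 3.3 = 64.02 kPa
Pore water pressure u = gamma_w * (depth - d_wt)
u = 9.81 * (3.3 - 0.3) = 29.43 kPa
Effective stress = sigma - u
sigma' = 64.02 - 29.43 = 34.59 kPa


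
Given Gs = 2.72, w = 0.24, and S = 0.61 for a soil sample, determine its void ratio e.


Result: 1.0702

Derivation:
Using the relation e = Gs * w / S
e = 2.72 * 0.24 / 0.61
e = 1.0702


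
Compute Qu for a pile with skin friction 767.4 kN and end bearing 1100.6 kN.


Using Qu = Qf + Qb
Qu = 767.4 + 1100.6
Qu = 1868.0 kN


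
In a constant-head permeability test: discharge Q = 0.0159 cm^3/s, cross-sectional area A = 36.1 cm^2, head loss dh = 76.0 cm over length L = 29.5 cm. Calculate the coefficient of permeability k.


Result: 0.000171 cm/s

Derivation:
Compute hydraulic gradient:
i = dh / L = 76.0 / 29.5 = 2.57627
Then apply Darcy's law:
k = Q / (A * i)
k = 0.0159 / (36.1 * 2.57627)
k = 0.0159 / 93.0034
k = 0.000171 cm/s


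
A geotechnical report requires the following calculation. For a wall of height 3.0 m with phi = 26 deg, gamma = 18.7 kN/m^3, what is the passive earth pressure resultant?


Compute passive earth pressure coefficient:
Kp = tan^2(45 + phi/2) = tan^2(58.0) = 2.561071
Compute passive force:
Pp = 0.5 * Kp * gamma * H^2
Pp = 0.5 * 2.561071 * 18.7 * 3.0^2
Pp = 215.51 kN/m


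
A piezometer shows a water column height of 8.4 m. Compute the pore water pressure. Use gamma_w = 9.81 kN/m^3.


Using u = gamma_w * h_w
u = 9.81 * 8.4
u = 82.4 kPa


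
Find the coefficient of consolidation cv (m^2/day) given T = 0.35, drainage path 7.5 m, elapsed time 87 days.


Using cv = T * H_dr^2 / t
H_dr^2 = 7.5^2 = 56.25
cv = 0.35 * 56.25 / 87
cv = 0.22629 m^2/day


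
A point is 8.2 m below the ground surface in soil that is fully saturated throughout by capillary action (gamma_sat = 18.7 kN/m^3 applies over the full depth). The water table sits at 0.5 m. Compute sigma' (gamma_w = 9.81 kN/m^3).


Total stress = gamma_sat * depth
sigma = 18.7 * 8.2 = 153.34 kPa
Pore water pressure u = gamma_w * (depth - d_wt)
u = 9.81 * (8.2 - 0.5) = 75.537 kPa
Effective stress = sigma - u
sigma' = 153.34 - 75.537 = 77.8 kPa


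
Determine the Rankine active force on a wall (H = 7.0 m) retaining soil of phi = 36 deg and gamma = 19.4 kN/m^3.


Compute active earth pressure coefficient:
Ka = tan^2(45 - phi/2) = tan^2(27.0) = 0.259616
Compute active force:
Pa = 0.5 * Ka * gamma * H^2
Pa = 0.5 * 0.259616 * 19.4 * 7.0^2
Pa = 123.4 kN/m


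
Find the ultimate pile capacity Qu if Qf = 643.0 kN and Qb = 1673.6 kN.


Using Qu = Qf + Qb
Qu = 643.0 + 1673.6
Qu = 2316.6 kN


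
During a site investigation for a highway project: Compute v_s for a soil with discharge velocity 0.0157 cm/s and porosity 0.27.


Using v_s = v_d / n
v_s = 0.0157 / 0.27
v_s = 0.05815 cm/s


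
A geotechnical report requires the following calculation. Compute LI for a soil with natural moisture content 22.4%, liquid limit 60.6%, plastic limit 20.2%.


First compute the plasticity index:
PI = LL - PL = 60.6 - 20.2 = 40.4
Then compute the liquidity index:
LI = (w - PL) / PI
LI = (22.4 - 20.2) / 40.4
LI = 0.054


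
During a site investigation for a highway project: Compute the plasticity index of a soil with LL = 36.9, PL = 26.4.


Using PI = LL - PL
PI = 36.9 - 26.4
PI = 10.5


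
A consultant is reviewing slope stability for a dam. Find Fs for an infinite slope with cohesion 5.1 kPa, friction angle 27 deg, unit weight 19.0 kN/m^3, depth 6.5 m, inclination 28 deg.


Using Fs = c / (gamma*H*sin(beta)*cos(beta)) + tan(phi)/tan(beta)
Cohesion contribution = 5.1 / (19.0*6.5*sin(28)*cos(28))
Cohesion contribution = 0.0996229
Friction contribution = tan(27)/tan(28) = 0.958278
Fs = 0.0996229 + 0.958278
Fs = 1.058


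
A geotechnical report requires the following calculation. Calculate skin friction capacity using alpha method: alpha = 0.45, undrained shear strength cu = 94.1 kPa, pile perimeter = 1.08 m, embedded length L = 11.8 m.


Result: 539.64 kN

Derivation:
Using Qs = alpha * cu * perimeter * L
Qs = 0.45 * 94.1 * 1.08 * 11.8
Qs = 539.64 kN


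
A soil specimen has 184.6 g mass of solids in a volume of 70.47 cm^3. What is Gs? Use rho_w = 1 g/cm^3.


Using Gs = m_s / (V_s * rho_w)
Since rho_w = 1 g/cm^3:
Gs = 184.6 / 70.47
Gs = 2.62


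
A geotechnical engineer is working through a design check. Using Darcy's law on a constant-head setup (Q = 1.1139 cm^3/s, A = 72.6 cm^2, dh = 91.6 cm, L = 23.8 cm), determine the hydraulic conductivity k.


Compute hydraulic gradient:
i = dh / L = 91.6 / 23.8 = 3.84874
Then apply Darcy's law:
k = Q / (A * i)
k = 1.1139 / (72.6 * 3.84874)
k = 1.1139 / 279.418
k = 0.003986 cm/s


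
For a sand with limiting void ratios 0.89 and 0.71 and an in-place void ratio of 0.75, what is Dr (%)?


Using Dr = (e_max - e) / (e_max - e_min) * 100
e_max - e = 0.89 - 0.75 = 0.14
e_max - e_min = 0.89 - 0.71 = 0.18
Dr = 0.14 / 0.18 * 100
Dr = 77.78 %


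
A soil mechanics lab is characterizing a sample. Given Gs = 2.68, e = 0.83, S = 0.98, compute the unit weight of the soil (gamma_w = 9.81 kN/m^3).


Result: 18.727 kN/m^3

Derivation:
Using gamma = gamma_w * (Gs + S*e) / (1 + e)
Numerator: Gs + S*e = 2.68 + 0.98*0.83 = 3.4934
Denominator: 1 + e = 1 + 0.83 = 1.83
gamma = 9.81 * 3.4934 / 1.83
gamma = 18.727 kN/m^3


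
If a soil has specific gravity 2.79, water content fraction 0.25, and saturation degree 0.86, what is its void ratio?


Using the relation e = Gs * w / S
e = 2.79 * 0.25 / 0.86
e = 0.811


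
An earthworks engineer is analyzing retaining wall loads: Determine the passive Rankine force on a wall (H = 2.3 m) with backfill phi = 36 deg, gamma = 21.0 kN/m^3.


Compute passive earth pressure coefficient:
Kp = tan^2(45 + phi/2) = tan^2(63.0) = 3.85184
Compute passive force:
Pp = 0.5 * Kp * gamma * H^2
Pp = 0.5 * 3.85184 * 21.0 * 2.3^2
Pp = 213.95 kN/m


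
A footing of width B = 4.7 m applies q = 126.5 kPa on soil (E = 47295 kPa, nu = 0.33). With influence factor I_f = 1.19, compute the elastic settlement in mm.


Result: 13.331 mm

Derivation:
Using Se = q * B * (1 - nu^2) * I_f / E
1 - nu^2 = 1 - 0.33^2 = 0.8911
Se = 126.5 * 4.7 * 0.8911 * 1.19 / 47295
Se = 0.013331 m
Convert to mm: Se = 0.013331 * 1000 = 13.331 mm


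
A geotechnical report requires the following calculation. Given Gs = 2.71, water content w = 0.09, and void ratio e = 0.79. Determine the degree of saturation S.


Using S = Gs * w / e
S = 2.71 * 0.09 / 0.79
S = 0.3087


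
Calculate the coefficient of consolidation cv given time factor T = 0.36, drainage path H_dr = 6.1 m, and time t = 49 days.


Result: 0.27338 m^2/day

Derivation:
Using cv = T * H_dr^2 / t
H_dr^2 = 6.1^2 = 37.21
cv = 0.36 * 37.21 / 49
cv = 0.27338 m^2/day


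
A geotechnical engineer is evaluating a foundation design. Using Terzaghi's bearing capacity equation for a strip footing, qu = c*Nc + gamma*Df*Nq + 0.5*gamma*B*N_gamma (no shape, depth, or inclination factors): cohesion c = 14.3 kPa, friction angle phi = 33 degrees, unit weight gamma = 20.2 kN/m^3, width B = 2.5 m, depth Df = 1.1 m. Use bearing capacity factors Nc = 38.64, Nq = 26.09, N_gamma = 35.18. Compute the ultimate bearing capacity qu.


Compute qu = c*Nc + gamma*Df*Nq + 0.5*gamma*B*N_gamma
Term 1: 14.3 * 38.64 = 552.552
Term 2: 20.2 * 1.1 * 26.09 = 579.7198
Term 3: 0.5 * 20.2 * 2.5 * 35.18 = 888.295
qu = 552.552 + 579.7198 + 888.295
qu = 2020.57 kPa


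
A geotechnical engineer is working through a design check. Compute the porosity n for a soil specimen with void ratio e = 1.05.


Using the relation n = e / (1 + e)
n = 1.05 / (1 + 1.05)
n = 1.05 / 2.05
n = 0.5122


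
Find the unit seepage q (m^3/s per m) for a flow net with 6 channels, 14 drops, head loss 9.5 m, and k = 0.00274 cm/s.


Convert k to m/s for unit consistency with H:
k = 0.00274 cm/s = 0.00274 / 100 m/s = 2.74e-05 m/s
Using q = k * H * Nf / Nd
Nf / Nd = 6 / 14 = 0.4286
q = 2.74e-05 * 9.5 * 0.4286
q = 0.0001116 m^3/s per m


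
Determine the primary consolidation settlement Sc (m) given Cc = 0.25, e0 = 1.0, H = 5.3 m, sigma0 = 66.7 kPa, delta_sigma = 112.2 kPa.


Using Sc = Cc * H / (1 + e0) * log10((sigma0 + delta_sigma) / sigma0)
Stress ratio = (66.7 + 112.2) / 66.7 = 2.68216
log10(2.68216) = 0.428485
Cc * H / (1 + e0) = 0.25 * 5.3 / (1 + 1.0) = 0.6625
Sc = 0.6625 * 0.428485
Sc = 0.2839 m


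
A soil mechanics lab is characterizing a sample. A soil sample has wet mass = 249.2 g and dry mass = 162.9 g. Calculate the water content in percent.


Using w = (m_wet - m_dry) / m_dry * 100
m_wet - m_dry = 249.2 - 162.9 = 86.3 g
w = 86.3 / 162.9 * 100
w = 52.98 %


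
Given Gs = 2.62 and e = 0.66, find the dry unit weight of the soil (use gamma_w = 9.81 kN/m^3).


Using gamma_d = Gs * gamma_w / (1 + e)
gamma_d = 2.62 * 9.81 / (1 + 0.66)
gamma_d = 2.62 * 9.81 / 1.66
gamma_d = 15.483 kN/m^3


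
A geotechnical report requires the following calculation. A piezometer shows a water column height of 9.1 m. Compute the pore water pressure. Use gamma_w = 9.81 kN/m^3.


Using u = gamma_w * h_w
u = 9.81 * 9.1
u = 89.27 kPa


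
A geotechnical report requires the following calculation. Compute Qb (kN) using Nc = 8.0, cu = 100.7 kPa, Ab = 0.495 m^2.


Using Qb = Nc * cu * Ab
Qb = 8.0 * 100.7 * 0.495
Qb = 398.77 kN


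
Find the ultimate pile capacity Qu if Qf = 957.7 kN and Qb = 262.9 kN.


Using Qu = Qf + Qb
Qu = 957.7 + 262.9
Qu = 1220.6 kN


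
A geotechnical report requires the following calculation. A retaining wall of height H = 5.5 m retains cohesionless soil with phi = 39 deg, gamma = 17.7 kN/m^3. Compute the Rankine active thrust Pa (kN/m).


Compute active earth pressure coefficient:
Ka = tan^2(45 - phi/2) = tan^2(25.5) = 0.227506
Compute active force:
Pa = 0.5 * Ka * gamma * H^2
Pa = 0.5 * 0.227506 * 17.7 * 5.5^2
Pa = 60.91 kN/m


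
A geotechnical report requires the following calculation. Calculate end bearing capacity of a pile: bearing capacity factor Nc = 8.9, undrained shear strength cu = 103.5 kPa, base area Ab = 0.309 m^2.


Result: 284.64 kN

Derivation:
Using Qb = Nc * cu * Ab
Qb = 8.9 * 103.5 * 0.309
Qb = 284.64 kN


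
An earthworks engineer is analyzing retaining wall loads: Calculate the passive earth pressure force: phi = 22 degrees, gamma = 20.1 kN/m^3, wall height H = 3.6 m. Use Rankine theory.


Compute passive earth pressure coefficient:
Kp = tan^2(45 + phi/2) = tan^2(56.0) = 2.197987
Compute passive force:
Pp = 0.5 * Kp * gamma * H^2
Pp = 0.5 * 2.197987 * 20.1 * 3.6^2
Pp = 286.28 kN/m


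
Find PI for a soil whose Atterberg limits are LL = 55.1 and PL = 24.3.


Result: 30.8

Derivation:
Using PI = LL - PL
PI = 55.1 - 24.3
PI = 30.8


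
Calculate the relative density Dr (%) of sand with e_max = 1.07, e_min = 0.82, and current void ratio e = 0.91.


Result: 64.0 %

Derivation:
Using Dr = (e_max - e) / (e_max - e_min) * 100
e_max - e = 1.07 - 0.91 = 0.16
e_max - e_min = 1.07 - 0.82 = 0.25
Dr = 0.16 / 0.25 * 100
Dr = 64.0 %


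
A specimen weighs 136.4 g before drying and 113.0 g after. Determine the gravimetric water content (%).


Using w = (m_wet - m_dry) / m_dry * 100
m_wet - m_dry = 136.4 - 113.0 = 23.4 g
w = 23.4 / 113.0 * 100
w = 20.71 %
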